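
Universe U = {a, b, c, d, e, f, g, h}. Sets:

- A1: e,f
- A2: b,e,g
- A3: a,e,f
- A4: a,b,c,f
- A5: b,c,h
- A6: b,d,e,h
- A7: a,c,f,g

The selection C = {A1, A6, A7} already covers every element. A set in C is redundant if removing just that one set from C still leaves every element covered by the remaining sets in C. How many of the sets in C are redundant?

1

Drop A1: the rest still cover every element — redundant.
Drop A6: b, d, h uncovered — not redundant.
Drop A7: a, c, g uncovered — not redundant.
1 redundant: A1.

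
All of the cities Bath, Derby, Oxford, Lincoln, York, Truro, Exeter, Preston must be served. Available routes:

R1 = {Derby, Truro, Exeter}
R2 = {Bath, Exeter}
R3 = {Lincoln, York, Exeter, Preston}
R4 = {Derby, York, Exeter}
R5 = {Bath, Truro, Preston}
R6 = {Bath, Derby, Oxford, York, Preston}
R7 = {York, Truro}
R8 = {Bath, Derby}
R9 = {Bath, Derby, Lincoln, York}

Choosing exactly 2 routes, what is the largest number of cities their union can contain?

7

Choosing R1, R6 covers {Bath, Derby, Oxford, York, Truro, Exeter, Preston} — 7 cities.
No choice of 2 routes does better; here Lincoln is left uncovered.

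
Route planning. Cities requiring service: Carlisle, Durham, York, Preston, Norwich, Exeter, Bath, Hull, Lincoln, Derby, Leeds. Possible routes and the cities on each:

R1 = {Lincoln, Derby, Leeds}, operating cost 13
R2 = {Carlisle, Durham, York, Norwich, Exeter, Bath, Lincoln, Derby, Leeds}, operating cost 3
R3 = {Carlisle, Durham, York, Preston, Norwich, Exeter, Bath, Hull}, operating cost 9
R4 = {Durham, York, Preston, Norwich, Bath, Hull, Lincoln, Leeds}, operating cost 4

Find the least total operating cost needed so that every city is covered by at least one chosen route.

7

R2, R4 cover every city at operating cost 3 + 4 = 7.
Any cover uses at least 2 routes; among all covering selections none totals below 7.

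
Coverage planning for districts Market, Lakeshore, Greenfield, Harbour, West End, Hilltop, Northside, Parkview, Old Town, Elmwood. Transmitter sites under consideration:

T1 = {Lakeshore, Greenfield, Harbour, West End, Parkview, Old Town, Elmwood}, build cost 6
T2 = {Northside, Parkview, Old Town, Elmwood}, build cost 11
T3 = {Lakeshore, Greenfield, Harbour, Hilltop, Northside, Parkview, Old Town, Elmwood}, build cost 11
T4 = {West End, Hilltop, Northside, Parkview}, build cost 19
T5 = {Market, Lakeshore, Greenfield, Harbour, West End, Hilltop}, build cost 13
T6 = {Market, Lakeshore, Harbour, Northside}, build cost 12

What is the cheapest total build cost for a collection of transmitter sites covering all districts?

T2, T5 cover every district at build cost 11 + 13 = 24.
Any cover uses at least 2 transmitter sites; among all covering selections none totals below 24.
Greedy by coverage-per-build cost would pick T1, T3, T6 for 29 — worse than the optimum 24.

24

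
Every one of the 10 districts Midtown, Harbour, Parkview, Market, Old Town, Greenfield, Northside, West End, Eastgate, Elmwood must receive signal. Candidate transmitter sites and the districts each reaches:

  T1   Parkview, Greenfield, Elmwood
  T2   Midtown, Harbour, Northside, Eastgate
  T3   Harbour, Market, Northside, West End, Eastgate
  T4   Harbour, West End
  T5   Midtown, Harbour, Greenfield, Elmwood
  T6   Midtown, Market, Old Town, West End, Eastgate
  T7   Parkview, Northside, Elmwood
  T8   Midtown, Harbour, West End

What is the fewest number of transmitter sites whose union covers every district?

T1, T2, T6 together cover {Midtown, Harbour, Parkview, Market, Old Town, Greenfield, Northside, West End, Eastgate, Elmwood} — every district.
No 2 of the 8 transmitter sites cover everything (all 28 pairs fall short), so 3 is minimum.

3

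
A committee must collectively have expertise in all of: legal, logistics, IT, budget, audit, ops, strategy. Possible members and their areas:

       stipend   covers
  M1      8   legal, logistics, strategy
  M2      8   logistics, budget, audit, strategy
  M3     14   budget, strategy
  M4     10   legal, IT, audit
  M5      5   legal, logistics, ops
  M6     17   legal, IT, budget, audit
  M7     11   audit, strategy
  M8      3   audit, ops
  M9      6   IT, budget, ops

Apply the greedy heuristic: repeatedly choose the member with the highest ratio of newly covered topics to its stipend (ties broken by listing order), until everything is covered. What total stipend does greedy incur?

22

Pick 1: M8 adds 2 new (audit, ops) at stipend 3 (ratio 2/3).
Pick 2: M5 adds 2 new (legal, logistics) at stipend 5 (ratio 2/5).
Pick 3: M9 adds 2 new (IT, budget) at stipend 6 (ratio 2/6).
Pick 4: M1 adds 1 new (strategy) at stipend 8 (ratio 1/8).
Greedy total stipend: 3 + 5 + 6 + 8 = 22. (The true optimum is 17, so greedy overshoots here.)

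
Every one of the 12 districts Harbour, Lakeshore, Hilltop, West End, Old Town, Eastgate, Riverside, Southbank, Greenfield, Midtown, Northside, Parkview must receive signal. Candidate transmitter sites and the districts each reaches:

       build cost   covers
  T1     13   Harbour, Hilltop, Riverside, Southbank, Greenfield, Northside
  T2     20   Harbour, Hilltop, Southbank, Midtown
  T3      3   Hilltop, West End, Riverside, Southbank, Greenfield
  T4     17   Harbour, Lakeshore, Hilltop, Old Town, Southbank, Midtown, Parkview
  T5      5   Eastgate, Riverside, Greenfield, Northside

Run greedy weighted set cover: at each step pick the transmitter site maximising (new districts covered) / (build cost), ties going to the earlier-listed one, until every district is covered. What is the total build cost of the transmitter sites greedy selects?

Pick 1: T3 adds 5 new (Hilltop, West End, Riverside, Southbank, Greenfield) at build cost 3 (ratio 5/3).
Pick 2: T5 adds 2 new (Eastgate, Northside) at build cost 5 (ratio 2/5).
Pick 3: T4 adds 5 new (Harbour, Lakeshore, Old Town, Midtown, Parkview) at build cost 17 (ratio 5/17).
Greedy total build cost: 3 + 5 + 17 = 25.

25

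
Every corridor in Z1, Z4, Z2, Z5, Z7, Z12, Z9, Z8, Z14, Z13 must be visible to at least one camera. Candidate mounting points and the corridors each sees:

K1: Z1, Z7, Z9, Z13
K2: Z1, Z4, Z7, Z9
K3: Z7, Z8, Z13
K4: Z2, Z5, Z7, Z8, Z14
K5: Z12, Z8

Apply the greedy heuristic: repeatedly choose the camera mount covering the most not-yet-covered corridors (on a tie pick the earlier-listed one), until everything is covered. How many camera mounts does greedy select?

Pick 1: K4 covers 5 new corridors (Z2, Z5, Z7, Z8, Z14).
Pick 2: K1 covers 3 new corridors (Z1, Z9, Z13).
Pick 3: K2 covers 1 new corridors (Z4).
Pick 4: K5 covers 1 new corridors (Z12).
Greedy uses 4 camera mounts.

4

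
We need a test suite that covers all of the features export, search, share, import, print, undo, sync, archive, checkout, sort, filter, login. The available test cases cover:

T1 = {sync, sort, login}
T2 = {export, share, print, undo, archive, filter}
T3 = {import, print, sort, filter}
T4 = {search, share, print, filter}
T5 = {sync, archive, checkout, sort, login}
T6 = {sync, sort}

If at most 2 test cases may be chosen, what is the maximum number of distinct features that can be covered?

Choosing T2, T5 covers {export, share, print, undo, sync, archive, checkout, sort, filter, login} — 10 features.
No choice of 2 test cases does better; here search, import are left uncovered.

10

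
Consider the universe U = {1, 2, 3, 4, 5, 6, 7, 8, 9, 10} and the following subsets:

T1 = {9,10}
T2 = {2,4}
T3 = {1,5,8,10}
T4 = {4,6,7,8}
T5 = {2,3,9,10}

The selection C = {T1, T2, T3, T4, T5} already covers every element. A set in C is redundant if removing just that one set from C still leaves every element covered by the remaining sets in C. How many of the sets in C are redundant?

2

Drop T1: the rest still cover every element — redundant.
Drop T2: the rest still cover every element — redundant.
Drop T3: 1, 5 uncovered — not redundant.
Drop T4: 6, 7 uncovered — not redundant.
Drop T5: 3 uncovered — not redundant.
2 redundant: T1, T2.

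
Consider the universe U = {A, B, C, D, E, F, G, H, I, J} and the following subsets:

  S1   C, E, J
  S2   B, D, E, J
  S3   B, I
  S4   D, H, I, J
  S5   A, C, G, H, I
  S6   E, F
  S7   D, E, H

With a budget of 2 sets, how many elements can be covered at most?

9

Choosing S2, S5 covers {A, B, C, D, E, G, H, I, J} — 9 elements.
No choice of 2 sets does better; here F is left uncovered.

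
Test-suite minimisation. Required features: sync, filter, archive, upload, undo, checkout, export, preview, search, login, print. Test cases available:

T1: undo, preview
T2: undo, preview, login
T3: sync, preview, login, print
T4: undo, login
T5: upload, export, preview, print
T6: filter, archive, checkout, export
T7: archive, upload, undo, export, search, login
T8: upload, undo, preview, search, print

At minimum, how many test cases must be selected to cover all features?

T3, T6, T7 together cover {sync, filter, archive, upload, undo, checkout, export, preview, search, login, print} — every feature.
No 2 of the 8 test cases cover everything (all 28 pairs fall short), so 3 is minimum.

3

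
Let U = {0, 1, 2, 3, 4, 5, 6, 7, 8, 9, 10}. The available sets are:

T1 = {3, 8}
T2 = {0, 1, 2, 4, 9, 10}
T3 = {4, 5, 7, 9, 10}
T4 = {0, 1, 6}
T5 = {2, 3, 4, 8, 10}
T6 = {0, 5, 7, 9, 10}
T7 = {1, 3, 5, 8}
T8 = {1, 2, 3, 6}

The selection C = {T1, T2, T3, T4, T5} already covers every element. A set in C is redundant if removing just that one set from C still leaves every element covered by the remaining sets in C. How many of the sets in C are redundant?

3

Drop T1: the rest still cover every element — redundant.
Drop T2: the rest still cover every element — redundant.
Drop T3: 5, 7 uncovered — not redundant.
Drop T4: 6 uncovered — not redundant.
Drop T5: the rest still cover every element — redundant.
3 redundant: T1, T2, T5.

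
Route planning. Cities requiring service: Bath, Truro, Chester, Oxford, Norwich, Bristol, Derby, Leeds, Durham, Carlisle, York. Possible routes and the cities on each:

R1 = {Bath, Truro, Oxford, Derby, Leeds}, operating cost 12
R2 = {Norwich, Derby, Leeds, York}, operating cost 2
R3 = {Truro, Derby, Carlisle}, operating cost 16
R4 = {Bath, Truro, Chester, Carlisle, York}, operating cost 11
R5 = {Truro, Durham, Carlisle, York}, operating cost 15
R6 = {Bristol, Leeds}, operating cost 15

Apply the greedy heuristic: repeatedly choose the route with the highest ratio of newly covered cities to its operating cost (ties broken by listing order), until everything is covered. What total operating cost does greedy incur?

Pick 1: R2 adds 4 new (Norwich, Derby, Leeds, York) at operating cost 2 (ratio 4/2).
Pick 2: R4 adds 4 new (Bath, Truro, Chester, Carlisle) at operating cost 11 (ratio 4/11).
Pick 3: R1 adds 1 new (Oxford) at operating cost 12 (ratio 1/12).
Pick 4: R5 adds 1 new (Durham) at operating cost 15 (ratio 1/15).
Pick 5: R6 adds 1 new (Bristol) at operating cost 15 (ratio 1/15).
Greedy total operating cost: 2 + 11 + 12 + 15 + 15 = 55.

55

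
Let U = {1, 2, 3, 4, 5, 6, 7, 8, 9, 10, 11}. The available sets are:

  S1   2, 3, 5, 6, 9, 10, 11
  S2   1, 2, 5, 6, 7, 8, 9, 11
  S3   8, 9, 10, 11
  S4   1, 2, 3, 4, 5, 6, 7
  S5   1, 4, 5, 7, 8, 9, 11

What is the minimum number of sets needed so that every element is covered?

S1, S5 together cover {1, 2, 3, 4, 5, 6, 7, 8, 9, 10, 11} — every element.
No single set contains all 11 elements, so 2 is optimal.
Greedy (largest uncovered first) would take S2, S1, S4 — 3 sets — but 2 suffice.

2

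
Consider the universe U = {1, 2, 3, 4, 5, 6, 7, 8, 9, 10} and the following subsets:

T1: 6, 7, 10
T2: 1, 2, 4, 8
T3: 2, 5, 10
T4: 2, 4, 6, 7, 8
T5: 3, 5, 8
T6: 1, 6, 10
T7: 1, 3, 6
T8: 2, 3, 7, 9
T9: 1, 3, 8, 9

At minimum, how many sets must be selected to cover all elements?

3

T3, T4, T9 together cover {1, 2, 3, 4, 5, 6, 7, 8, 9, 10} — every element.
No 2 of the 9 sets cover everything (all 36 pairs fall short), so 3 is minimum.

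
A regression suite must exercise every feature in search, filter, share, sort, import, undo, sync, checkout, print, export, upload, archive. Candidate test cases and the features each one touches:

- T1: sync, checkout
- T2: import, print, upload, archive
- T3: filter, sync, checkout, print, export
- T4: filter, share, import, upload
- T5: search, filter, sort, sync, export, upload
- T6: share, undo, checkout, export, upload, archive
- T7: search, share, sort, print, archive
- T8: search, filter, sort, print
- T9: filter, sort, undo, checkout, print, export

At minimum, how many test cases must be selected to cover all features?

3

T2, T5, T6 together cover {search, filter, share, sort, import, undo, sync, checkout, print, export, upload, archive} — every feature.
No 2 of the 9 test cases cover everything (all 36 pairs fall short), so 3 is minimum.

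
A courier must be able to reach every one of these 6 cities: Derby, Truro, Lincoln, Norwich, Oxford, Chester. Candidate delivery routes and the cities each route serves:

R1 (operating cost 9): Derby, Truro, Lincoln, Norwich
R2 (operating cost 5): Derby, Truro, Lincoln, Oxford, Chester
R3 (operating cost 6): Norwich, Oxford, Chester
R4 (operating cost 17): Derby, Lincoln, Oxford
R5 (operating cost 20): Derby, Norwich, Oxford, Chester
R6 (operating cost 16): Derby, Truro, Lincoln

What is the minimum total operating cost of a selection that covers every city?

11

R2, R3 cover every city at operating cost 5 + 6 = 11.
Any cover uses at least 2 routes; among all covering selections none totals below 11.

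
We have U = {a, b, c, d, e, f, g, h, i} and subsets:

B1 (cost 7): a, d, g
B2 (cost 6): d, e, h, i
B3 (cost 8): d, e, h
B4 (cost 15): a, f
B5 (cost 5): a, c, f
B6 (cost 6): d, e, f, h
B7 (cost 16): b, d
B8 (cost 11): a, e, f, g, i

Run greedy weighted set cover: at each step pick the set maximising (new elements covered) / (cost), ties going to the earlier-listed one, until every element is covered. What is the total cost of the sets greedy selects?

Pick 1: B2 adds 4 new (d, e, h, i) at cost 6 (ratio 4/6).
Pick 2: B5 adds 3 new (a, c, f) at cost 5 (ratio 3/5).
Pick 3: B1 adds 1 new (g) at cost 7 (ratio 1/7).
Pick 4: B7 adds 1 new (b) at cost 16 (ratio 1/16).
Greedy total cost: 6 + 5 + 7 + 16 = 34.

34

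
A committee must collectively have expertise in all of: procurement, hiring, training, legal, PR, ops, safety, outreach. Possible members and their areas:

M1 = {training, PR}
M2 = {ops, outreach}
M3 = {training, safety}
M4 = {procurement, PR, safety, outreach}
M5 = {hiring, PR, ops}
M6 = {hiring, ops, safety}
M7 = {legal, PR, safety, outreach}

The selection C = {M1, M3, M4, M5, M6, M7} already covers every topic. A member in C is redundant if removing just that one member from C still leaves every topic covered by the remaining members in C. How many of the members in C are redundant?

4

Drop M1: the rest still cover every topic — redundant.
Drop M3: the rest still cover every topic — redundant.
Drop M4: procurement uncovered — not redundant.
Drop M5: the rest still cover every topic — redundant.
Drop M6: the rest still cover every topic — redundant.
Drop M7: legal uncovered — not redundant.
4 redundant: M1, M3, M5, M6.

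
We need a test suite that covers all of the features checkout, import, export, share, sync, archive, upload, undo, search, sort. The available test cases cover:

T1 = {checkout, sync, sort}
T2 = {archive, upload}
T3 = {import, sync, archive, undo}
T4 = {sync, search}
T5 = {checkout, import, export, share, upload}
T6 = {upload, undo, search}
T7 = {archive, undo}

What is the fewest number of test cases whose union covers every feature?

T1, T2, T5, T6 together cover {checkout, import, export, share, sync, archive, upload, undo, search, sort} — every feature.
No 3 of the 7 test cases cover everything (all 35 triples fall short), so 4 is minimum.

4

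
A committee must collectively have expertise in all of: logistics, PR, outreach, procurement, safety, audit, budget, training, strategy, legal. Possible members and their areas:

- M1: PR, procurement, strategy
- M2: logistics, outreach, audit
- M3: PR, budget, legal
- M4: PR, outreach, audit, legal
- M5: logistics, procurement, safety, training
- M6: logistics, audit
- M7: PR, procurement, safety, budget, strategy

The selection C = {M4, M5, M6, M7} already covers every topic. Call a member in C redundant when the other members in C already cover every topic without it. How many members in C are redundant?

1

Drop M4: outreach, legal uncovered — not redundant.
Drop M5: training uncovered — not redundant.
Drop M6: the rest still cover every topic — redundant.
Drop M7: budget, strategy uncovered — not redundant.
1 redundant: M6.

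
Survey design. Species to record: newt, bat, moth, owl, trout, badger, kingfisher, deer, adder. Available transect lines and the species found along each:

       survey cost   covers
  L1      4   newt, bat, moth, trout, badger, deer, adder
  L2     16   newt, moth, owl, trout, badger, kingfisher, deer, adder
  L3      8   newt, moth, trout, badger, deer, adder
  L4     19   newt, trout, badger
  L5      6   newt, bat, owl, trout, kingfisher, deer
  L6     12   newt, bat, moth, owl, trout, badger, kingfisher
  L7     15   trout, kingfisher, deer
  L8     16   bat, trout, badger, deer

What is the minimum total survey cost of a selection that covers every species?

L1, L5 cover every species at survey cost 4 + 6 = 10.
Any cover uses at least 2 transects; among all covering selections none totals below 10.

10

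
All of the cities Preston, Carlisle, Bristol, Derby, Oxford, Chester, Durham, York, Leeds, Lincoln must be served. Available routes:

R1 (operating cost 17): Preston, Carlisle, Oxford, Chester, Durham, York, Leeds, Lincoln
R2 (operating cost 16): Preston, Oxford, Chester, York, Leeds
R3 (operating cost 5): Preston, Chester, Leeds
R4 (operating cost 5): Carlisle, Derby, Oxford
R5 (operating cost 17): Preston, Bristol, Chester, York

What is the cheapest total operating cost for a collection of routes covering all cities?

R1, R4, R5 cover every city at operating cost 17 + 5 + 17 = 39.
Any cover uses at least 3 routes; among all covering selections none totals below 39.
Greedy by coverage-per-operating cost would pick R3, R4, R1, R5 for 44 — worse than the optimum 39.

39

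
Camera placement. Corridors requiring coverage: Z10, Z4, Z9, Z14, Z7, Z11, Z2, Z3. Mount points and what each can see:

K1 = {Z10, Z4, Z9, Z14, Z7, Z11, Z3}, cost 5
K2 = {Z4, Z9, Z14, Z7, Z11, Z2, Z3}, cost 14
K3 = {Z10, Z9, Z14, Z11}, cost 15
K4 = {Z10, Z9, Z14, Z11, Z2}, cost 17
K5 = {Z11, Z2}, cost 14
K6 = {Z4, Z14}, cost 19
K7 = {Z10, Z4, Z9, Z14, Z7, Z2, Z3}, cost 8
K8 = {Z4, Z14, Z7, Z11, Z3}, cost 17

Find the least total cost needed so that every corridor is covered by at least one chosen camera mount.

13

K1, K7 cover every corridor at cost 5 + 8 = 13.
Any cover uses at least 2 camera mounts; among all covering selections none totals below 13.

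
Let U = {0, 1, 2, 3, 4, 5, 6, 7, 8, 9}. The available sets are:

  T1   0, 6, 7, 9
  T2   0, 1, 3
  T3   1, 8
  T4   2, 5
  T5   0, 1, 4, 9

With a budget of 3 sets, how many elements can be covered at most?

Choosing T1, T2, T4 covers {0, 1, 2, 3, 5, 6, 7, 9} — 8 elements.
No choice of 3 sets does better; here 4, 8 are left uncovered.

8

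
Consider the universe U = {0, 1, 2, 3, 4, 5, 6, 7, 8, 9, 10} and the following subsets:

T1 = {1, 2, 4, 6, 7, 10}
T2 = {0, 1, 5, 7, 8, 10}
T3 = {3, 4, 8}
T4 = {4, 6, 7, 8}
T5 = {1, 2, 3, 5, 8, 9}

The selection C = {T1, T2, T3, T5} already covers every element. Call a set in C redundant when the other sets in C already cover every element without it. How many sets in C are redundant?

Drop T1: 6 uncovered — not redundant.
Drop T2: 0 uncovered — not redundant.
Drop T3: the rest still cover every element — redundant.
Drop T5: 9 uncovered — not redundant.
1 redundant: T3.

1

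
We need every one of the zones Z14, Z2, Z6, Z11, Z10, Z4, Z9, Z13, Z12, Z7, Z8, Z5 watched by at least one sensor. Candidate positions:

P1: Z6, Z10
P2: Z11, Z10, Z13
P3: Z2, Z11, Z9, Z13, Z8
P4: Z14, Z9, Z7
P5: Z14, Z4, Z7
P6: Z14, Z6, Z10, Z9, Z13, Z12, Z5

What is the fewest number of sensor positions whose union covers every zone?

P3, P5, P6 together cover {Z14, Z2, Z6, Z11, Z10, Z4, Z9, Z13, Z12, Z7, Z8, Z5} — every zone.
No 2 of the 6 sensor positions cover everything (all 15 pairs fall short), so 3 is minimum.

3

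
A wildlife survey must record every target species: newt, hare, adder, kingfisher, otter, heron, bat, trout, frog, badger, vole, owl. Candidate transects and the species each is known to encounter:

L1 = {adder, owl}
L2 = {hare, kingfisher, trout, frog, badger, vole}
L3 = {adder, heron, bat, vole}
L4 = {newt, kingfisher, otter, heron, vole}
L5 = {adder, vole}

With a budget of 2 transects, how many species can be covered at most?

9

Choosing L2, L3 covers {hare, adder, kingfisher, heron, bat, trout, frog, badger, vole} — 9 species.
No choice of 2 transects does better; here newt, otter, owl are left uncovered.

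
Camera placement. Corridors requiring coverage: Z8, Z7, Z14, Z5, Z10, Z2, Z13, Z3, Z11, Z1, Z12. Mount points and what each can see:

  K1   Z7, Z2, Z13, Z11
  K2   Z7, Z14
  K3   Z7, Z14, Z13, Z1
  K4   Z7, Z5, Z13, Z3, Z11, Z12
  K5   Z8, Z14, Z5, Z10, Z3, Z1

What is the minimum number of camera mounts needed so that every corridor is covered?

3

K1, K4, K5 together cover {Z8, Z7, Z14, Z5, Z10, Z2, Z13, Z3, Z11, Z1, Z12} — every corridor.
No 2 of the 5 camera mounts cover everything (all 10 pairs fall short), so 3 is minimum.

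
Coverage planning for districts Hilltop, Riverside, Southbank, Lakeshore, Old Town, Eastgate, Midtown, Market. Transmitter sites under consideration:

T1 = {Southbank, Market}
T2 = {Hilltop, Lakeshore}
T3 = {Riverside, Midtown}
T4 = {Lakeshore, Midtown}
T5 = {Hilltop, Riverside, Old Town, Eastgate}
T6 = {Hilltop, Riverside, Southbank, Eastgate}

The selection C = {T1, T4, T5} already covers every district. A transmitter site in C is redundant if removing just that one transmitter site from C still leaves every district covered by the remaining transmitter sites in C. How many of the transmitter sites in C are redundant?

Drop T1: Southbank, Market uncovered — not redundant.
Drop T4: Lakeshore, Midtown uncovered — not redundant.
Drop T5: Hilltop, Riverside, Old Town, Eastgate uncovered — not redundant.
None of the transmitter sites in C is redundant.

0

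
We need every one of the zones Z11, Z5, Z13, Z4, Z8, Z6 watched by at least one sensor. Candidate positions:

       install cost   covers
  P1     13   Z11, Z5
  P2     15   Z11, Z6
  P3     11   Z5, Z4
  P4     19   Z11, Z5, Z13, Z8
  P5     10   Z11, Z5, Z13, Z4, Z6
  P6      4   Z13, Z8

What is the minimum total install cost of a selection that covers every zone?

14

P5, P6 cover every zone at install cost 10 + 4 = 14.
Any cover uses at least 2 sensor positions; among all covering selections none totals below 14.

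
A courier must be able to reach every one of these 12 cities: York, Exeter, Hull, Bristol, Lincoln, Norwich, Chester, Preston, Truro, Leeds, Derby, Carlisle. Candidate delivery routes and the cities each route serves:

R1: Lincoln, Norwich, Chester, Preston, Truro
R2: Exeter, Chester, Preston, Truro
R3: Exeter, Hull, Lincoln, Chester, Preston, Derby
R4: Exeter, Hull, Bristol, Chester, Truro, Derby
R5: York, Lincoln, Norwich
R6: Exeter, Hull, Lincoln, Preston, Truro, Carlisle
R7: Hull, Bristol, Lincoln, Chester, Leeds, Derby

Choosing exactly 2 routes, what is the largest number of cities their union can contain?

10

Choosing R6, R7 covers {Exeter, Hull, Bristol, Lincoln, Chester, Preston, Truro, Leeds, Derby, Carlisle} — 10 cities.
No choice of 2 routes does better; here York, Norwich are left uncovered.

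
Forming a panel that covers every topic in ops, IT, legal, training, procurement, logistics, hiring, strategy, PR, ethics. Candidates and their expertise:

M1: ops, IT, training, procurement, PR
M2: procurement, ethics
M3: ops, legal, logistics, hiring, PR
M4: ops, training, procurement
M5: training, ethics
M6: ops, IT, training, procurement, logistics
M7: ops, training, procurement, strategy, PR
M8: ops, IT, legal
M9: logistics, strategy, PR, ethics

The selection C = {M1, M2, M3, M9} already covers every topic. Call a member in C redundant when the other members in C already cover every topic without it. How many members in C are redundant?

1

Drop M1: IT, training uncovered — not redundant.
Drop M2: the rest still cover every topic — redundant.
Drop M3: legal, hiring uncovered — not redundant.
Drop M9: strategy uncovered — not redundant.
1 redundant: M2.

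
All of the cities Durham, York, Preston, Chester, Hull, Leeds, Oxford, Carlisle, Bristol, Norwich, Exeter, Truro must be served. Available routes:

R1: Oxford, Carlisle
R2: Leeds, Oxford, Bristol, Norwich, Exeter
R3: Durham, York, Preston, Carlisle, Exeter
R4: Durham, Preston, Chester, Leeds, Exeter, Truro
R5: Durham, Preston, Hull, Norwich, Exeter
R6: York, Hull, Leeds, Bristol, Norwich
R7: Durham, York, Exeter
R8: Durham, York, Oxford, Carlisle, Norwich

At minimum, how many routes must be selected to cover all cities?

3

R1, R4, R6 together cover {Durham, York, Preston, Chester, Hull, Leeds, Oxford, Carlisle, Bristol, Norwich, Exeter, Truro} — every city.
No 2 of the 8 routes cover everything (all 28 pairs fall short), so 3 is minimum.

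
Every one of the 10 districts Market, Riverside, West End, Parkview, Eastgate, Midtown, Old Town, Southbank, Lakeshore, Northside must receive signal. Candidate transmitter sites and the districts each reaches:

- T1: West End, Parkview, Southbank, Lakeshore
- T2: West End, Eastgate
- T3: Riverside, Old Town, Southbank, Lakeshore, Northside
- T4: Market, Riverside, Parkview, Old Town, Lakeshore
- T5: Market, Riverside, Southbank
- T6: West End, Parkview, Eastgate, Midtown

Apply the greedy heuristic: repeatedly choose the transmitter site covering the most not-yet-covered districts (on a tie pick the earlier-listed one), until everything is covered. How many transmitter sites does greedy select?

Pick 1: T3 covers 5 new districts (Riverside, Old Town, Southbank, Lakeshore, Northside).
Pick 2: T6 covers 4 new districts (West End, Parkview, Eastgate, Midtown).
Pick 3: T4 covers 1 new districts (Market).
Greedy uses 3 transmitter sites.

3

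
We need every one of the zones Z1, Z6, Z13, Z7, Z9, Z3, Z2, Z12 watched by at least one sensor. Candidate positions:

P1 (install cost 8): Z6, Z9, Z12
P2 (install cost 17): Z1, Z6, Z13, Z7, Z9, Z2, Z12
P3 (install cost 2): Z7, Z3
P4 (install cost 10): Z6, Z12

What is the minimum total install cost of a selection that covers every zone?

19

P2, P3 cover every zone at install cost 17 + 2 = 19.
Any cover uses at least 2 sensor positions; among all covering selections none totals below 19.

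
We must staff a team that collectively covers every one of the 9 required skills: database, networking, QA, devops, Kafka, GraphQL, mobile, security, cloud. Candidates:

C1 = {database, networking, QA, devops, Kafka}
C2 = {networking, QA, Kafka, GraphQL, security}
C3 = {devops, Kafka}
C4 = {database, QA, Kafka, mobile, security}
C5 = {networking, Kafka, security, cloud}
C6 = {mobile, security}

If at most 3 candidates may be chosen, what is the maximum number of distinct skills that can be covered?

Choosing C1, C2, C4 covers {database, networking, QA, devops, Kafka, GraphQL, mobile, security} — 8 skills.
No choice of 3 candidates does better; here cloud is left uncovered.

8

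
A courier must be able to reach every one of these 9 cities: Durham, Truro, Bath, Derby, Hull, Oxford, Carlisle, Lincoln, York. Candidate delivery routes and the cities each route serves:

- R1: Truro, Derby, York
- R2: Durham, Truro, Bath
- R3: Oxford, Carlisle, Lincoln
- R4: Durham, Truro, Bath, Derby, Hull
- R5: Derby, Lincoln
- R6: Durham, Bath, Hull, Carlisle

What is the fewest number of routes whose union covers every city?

3

R1, R3, R4 together cover {Durham, Truro, Bath, Derby, Hull, Oxford, Carlisle, Lincoln, York} — every city.
No 2 of the 6 routes cover everything (all 15 pairs fall short), so 3 is minimum.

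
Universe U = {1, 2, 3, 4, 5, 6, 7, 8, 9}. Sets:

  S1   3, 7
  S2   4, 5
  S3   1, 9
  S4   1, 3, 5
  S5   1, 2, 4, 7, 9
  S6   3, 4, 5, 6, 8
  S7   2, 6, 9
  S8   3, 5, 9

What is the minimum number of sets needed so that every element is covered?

2

S5, S6 together cover {1, 2, 3, 4, 5, 6, 7, 8, 9} — every element.
No single set contains all 9 elements, so 2 is optimal.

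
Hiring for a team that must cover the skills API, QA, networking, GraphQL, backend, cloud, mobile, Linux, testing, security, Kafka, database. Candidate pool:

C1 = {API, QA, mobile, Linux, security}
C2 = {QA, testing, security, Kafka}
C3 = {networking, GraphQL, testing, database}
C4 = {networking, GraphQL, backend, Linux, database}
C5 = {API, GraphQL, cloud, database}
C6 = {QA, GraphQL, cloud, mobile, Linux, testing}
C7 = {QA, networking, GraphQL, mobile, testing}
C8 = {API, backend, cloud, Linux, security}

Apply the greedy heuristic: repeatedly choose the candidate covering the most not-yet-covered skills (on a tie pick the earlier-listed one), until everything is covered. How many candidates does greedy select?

Pick 1: C6 covers 6 new skills (QA, GraphQL, cloud, mobile, Linux, testing).
Pick 2: C4 covers 3 new skills (networking, backend, database).
Pick 3: C1 covers 2 new skills (API, security).
Pick 4: C2 covers 1 new skills (Kafka).
Greedy uses 4 candidates.

4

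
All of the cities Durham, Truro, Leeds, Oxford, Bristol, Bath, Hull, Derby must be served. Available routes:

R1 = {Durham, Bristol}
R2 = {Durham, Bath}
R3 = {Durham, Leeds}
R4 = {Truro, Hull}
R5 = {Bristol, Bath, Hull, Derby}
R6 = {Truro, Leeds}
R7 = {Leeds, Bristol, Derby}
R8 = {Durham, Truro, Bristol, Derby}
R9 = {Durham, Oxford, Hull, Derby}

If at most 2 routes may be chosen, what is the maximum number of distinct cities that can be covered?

6

Choosing R3, R5 covers {Durham, Leeds, Bristol, Bath, Hull, Derby} — 6 cities.
No choice of 2 routes does better; here Truro, Oxford are left uncovered.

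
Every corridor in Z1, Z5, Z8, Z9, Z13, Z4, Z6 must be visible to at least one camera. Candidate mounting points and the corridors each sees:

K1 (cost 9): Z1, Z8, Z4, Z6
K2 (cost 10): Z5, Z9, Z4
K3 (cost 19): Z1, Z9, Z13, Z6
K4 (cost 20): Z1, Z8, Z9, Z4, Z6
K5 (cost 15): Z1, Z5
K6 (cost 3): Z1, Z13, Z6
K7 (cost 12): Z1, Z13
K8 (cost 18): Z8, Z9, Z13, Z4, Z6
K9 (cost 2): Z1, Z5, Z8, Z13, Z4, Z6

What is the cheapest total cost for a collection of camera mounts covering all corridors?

12

K2, K9 cover every corridor at cost 10 + 2 = 12.
Any cover uses at least 2 camera mounts; among all covering selections none totals below 12.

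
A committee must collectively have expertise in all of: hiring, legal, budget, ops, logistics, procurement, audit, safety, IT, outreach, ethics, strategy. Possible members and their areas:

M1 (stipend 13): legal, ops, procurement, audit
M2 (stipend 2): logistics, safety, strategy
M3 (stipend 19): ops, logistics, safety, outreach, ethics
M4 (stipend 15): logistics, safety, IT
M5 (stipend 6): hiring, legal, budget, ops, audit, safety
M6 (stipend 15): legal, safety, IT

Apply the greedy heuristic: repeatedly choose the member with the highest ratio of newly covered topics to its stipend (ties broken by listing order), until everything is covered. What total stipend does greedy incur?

55

Pick 1: M2 adds 3 new (logistics, safety, strategy) at stipend 2 (ratio 3/2).
Pick 2: M5 adds 5 new (hiring, legal, budget, ops, audit) at stipend 6 (ratio 5/6).
Pick 3: M3 adds 2 new (outreach, ethics) at stipend 19 (ratio 2/19).
Pick 4: M1 adds 1 new (procurement) at stipend 13 (ratio 1/13).
Pick 5: M4 adds 1 new (IT) at stipend 15 (ratio 1/15).
Greedy total stipend: 2 + 6 + 19 + 13 + 15 = 55.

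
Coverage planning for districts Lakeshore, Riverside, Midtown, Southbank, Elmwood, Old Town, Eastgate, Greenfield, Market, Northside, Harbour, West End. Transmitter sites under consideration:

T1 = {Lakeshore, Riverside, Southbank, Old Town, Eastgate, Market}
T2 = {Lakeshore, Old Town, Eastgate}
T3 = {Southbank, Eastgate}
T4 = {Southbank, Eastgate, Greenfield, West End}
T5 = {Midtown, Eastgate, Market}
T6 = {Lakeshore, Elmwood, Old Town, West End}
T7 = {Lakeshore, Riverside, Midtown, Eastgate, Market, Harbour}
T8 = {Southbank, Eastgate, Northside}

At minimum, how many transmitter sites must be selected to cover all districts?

4

T4, T6, T7, T8 together cover {Lakeshore, Riverside, Midtown, Southbank, Elmwood, Old Town, Eastgate, Greenfield, Market, Northside, Harbour, West End} — every district.
No 3 of the 8 transmitter sites cover everything (all 56 triples fall short), so 4 is minimum.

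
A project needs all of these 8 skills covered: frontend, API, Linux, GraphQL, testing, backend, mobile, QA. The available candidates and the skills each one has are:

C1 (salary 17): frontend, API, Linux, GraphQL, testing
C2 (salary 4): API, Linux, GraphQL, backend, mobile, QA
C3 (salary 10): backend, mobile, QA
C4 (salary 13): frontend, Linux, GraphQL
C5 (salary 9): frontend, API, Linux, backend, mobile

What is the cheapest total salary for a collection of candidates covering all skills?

C1, C2 cover every skill at salary 17 + 4 = 21.
Any cover uses at least 2 candidates; among all covering selections none totals below 21.

21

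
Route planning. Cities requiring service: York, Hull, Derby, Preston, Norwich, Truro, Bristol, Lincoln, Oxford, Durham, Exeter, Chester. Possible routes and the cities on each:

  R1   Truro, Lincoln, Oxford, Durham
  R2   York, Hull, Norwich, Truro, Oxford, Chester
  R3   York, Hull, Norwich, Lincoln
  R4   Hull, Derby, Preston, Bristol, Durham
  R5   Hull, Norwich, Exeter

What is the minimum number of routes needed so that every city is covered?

4

R1, R2, R4, R5 together cover {York, Hull, Derby, Preston, Norwich, Truro, Bristol, Lincoln, Oxford, Durham, Exeter, Chester} — every city.
No 3 of the 5 routes cover everything (all 10 triples fall short), so 4 is minimum.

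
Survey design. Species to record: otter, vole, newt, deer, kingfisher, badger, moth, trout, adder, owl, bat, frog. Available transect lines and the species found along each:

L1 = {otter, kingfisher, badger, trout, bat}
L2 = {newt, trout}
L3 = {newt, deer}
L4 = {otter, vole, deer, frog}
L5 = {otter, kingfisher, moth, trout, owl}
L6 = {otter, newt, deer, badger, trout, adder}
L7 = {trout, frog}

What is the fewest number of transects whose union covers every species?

L1, L4, L5, L6 together cover {otter, vole, newt, deer, kingfisher, badger, moth, trout, adder, owl, bat, frog} — every species.
No 3 of the 7 transects cover everything (all 35 triples fall short), so 4 is minimum.

4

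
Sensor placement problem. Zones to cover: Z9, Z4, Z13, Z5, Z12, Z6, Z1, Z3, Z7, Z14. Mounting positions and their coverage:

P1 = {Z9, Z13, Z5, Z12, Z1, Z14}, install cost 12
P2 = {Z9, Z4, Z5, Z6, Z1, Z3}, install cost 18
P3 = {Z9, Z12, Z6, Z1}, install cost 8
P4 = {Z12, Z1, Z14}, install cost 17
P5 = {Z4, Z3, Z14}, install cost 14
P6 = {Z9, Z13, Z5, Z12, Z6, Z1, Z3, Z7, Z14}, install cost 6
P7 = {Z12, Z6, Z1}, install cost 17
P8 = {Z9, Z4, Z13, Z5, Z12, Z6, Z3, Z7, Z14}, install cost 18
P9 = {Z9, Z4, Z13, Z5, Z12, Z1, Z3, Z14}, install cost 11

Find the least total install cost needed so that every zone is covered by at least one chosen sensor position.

P6, P9 cover every zone at install cost 6 + 11 = 17.
Any cover uses at least 2 sensor positions; among all covering selections none totals below 17.

17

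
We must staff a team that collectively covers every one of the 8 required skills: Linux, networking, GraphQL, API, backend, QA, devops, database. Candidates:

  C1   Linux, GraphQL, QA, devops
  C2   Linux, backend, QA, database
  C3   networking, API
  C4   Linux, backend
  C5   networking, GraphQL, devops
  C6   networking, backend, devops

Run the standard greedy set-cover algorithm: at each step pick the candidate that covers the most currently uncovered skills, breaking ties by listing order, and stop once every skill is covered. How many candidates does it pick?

3

Pick 1: C1 covers 4 new skills (Linux, GraphQL, QA, devops).
Pick 2: C2 covers 2 new skills (backend, database).
Pick 3: C3 covers 2 new skills (networking, API).
Greedy uses 3 candidates.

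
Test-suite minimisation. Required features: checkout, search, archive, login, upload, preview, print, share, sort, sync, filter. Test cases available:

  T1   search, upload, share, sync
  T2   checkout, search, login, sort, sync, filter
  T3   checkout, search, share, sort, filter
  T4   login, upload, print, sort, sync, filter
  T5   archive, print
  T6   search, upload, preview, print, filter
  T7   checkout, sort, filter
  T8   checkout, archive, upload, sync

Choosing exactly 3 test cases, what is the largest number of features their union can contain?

10

Choosing T1, T2, T5 covers {checkout, search, archive, login, upload, print, share, sort, sync, filter} — 10 features.
No choice of 3 test cases does better; here preview is left uncovered.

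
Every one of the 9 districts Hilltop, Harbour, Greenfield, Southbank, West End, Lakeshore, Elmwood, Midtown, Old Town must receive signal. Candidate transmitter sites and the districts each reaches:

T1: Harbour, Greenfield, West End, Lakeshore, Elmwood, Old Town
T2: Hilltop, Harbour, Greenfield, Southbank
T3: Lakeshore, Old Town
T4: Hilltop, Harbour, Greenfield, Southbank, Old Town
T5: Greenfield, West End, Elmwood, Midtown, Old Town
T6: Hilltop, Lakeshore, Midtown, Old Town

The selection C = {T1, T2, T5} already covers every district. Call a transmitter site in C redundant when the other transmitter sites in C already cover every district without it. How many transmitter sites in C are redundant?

Drop T1: Lakeshore uncovered — not redundant.
Drop T2: Hilltop, Southbank uncovered — not redundant.
Drop T5: Midtown uncovered — not redundant.
None of the transmitter sites in C is redundant.

0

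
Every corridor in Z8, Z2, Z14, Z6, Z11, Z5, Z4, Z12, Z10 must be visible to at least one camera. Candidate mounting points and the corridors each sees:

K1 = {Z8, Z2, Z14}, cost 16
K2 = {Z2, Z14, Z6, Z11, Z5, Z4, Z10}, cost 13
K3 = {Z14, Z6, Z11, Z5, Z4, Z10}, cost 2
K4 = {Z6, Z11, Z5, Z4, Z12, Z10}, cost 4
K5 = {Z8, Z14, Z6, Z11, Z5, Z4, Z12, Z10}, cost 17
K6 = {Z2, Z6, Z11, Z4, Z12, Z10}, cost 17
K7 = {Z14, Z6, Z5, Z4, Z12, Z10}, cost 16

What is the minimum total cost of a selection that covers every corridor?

20

K1, K4 cover every corridor at cost 16 + 4 = 20.
Any cover uses at least 2 camera mounts; among all covering selections none totals below 20.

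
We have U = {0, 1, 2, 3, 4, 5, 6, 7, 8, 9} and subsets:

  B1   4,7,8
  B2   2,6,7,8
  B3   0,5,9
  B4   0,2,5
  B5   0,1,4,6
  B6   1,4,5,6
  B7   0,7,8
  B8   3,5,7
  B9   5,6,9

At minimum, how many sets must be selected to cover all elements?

4

B2, B3, B5, B8 together cover {0, 1, 2, 3, 4, 5, 6, 7, 8, 9} — every element.
No 3 of the 9 sets cover everything (all 84 triples fall short), so 4 is minimum.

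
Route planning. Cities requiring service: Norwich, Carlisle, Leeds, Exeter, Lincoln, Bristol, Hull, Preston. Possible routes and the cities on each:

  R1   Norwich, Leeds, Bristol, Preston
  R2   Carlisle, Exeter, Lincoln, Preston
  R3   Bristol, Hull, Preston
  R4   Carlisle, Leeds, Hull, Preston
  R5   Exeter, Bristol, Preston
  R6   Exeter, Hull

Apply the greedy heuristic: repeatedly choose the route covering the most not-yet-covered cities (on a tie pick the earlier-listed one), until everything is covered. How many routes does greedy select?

3

Pick 1: R1 covers 4 new cities (Norwich, Leeds, Bristol, Preston).
Pick 2: R2 covers 3 new cities (Carlisle, Exeter, Lincoln).
Pick 3: R3 covers 1 new cities (Hull).
Greedy uses 3 routes.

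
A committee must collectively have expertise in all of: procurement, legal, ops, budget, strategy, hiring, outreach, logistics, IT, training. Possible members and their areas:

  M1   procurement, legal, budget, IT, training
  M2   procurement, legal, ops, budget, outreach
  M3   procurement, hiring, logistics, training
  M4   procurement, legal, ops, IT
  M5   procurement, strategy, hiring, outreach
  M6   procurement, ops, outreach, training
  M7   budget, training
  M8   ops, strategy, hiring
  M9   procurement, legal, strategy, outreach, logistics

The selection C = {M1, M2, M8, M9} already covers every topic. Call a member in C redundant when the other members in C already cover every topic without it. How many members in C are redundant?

Drop M1: IT, training uncovered — not redundant.
Drop M2: the rest still cover every topic — redundant.
Drop M8: hiring uncovered — not redundant.
Drop M9: logistics uncovered — not redundant.
1 redundant: M2.

1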